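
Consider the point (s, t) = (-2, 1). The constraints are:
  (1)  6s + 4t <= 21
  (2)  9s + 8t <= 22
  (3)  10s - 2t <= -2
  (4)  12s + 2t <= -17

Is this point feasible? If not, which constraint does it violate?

feasible

(1): -8 ≤ 21 ✓
(2): -10 ≤ 22 ✓
(3): -22 ≤ -2 ✓
(4): -22 ≤ -17 ✓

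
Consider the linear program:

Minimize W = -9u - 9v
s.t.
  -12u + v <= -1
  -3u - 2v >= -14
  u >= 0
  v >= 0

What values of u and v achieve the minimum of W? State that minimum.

Vertices and W = -9u - 9v:
  (16/27, 55/9) → W = -181/3
  (1/12, 0) → W = -3/4
  (14/3, 0) → W = -42

u = 16/27, v = 55/9, minimum W = -181/3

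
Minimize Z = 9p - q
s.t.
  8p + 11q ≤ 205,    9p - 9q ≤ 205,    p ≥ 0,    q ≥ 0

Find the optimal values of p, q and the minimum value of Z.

Corner points and Z = 9p - q:
  (4100/171, 205/171) → Z = 36695/171
  (0, 205/11) → Z = -205/11
  (205/9, 0) → Z = 205
  (0, 0) → Z = 0

p = 0, q = 205/11, minimum Z = -205/11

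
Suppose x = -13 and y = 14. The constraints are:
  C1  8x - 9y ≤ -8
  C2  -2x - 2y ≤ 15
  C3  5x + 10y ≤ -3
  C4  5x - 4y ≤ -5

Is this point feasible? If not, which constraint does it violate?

Constraint C3: 5x + 10y = 75, which is not ≤ -3. All other constraints are satisfied.

not feasible — violates C3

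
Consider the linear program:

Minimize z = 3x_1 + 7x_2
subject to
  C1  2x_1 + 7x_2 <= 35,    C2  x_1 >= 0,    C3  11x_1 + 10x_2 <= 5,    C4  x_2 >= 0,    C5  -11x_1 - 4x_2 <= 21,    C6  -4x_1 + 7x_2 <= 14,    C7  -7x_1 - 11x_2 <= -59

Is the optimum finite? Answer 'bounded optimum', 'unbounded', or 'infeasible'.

infeasible

The boundaries 2x_1 + 7x_2 = 35 and x_2 = 0 meet at (35/2, 0), but that point violates 11x_1 + 10x_2 ≤ 5. Every candidate vertex is excluded by some other constraint, so the feasible region is empty.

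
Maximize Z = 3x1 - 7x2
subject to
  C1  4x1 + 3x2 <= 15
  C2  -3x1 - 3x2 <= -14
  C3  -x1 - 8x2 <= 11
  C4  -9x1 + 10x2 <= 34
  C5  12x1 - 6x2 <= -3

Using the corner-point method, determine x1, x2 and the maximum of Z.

x1 = 1, x2 = 11/3, maximum Z = -68/3

Feasible corners and Z = 3x1 - 7x2:
  (1, 11/3) → Z = -68/3
  (48/67, 271/67) → Z = -1753/67
  (2/3, 4) → Z = -26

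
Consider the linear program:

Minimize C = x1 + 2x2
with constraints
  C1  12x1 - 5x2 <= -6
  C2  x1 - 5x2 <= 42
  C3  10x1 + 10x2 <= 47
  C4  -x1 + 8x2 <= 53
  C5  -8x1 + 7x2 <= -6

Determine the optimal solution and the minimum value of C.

Extreme points and C = x1 + 2x2:
  (-48/11, -102/11) → C = -252/11
  (-18/11, -30/11) → C = -78/11
  (-8, -10) → C = -28

The optimum lies where x1 - 5x2 = 42 and -8x1 + 7x2 = -6.
Solving simultaneously gives x1 = -8, x2 = -10.

x1 = -8, x2 = -10, minimum C = -28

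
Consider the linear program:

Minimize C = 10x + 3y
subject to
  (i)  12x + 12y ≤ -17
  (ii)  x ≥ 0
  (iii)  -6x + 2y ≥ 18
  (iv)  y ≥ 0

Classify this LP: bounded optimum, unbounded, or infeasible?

The boundaries 12x + 12y = -17 and -6x + 2y = 18 meet at (-125/48, 19/16), but that point violates x ≥ 0. Every candidate vertex is excluded by some other constraint, so the feasible region is empty.

infeasible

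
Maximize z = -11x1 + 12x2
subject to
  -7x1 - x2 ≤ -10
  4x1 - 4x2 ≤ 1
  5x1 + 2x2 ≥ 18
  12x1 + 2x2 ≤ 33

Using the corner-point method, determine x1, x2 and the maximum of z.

Corner points and z = -11x1 + 12x2:
  (2/9, 76/9) → z = 890/9
  (-13/2, 111/2) → z = 1475/2
  (15/7, 51/14) → z = 141/7

x1 = -13/2, x2 = 111/2, maximum z = 1475/2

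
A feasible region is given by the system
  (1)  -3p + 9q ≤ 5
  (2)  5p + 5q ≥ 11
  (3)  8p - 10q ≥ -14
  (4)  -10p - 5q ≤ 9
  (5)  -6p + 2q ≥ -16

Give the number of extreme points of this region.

Intersecting each pair of boundary lines and keeping only the points that satisfy every inequality leaves:
  (37/30, 29/30)
  (77/24, 13/8)
  (51/20, -7/20)

3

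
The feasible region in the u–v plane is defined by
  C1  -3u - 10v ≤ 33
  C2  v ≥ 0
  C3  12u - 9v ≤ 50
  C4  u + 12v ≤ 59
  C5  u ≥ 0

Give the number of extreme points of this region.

The feasible vertices (each the meet of two boundaries and inside every other half-plane) are:
  (25/6, 0)
  (0, 0)
  (377/51, 658/153)
  (0, 59/12)

4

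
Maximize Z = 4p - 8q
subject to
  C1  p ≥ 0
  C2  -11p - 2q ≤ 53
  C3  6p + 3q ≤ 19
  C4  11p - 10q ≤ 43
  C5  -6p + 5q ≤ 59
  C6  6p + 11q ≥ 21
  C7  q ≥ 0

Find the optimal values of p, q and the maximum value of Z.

p = 73/24, q = 1/4, maximum Z = 61/6

Vertices and Z = 4p - 8q:
  (0, 19/3) → Z = -152/3
  (0, 21/11) → Z = -168/11
  (73/24, 1/4) → Z = 61/6

At the optimal vertex, 6p + 3q = 19 and 6p + 11q = 21.
Solving simultaneously gives p = 73/24, q = 1/4.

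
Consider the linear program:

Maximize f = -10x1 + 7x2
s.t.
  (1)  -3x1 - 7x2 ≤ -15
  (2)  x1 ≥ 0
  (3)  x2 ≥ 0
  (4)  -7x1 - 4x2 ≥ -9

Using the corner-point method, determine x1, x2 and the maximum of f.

Extreme points and f = -10x1 + 7x2:
  (0, 15/7) → f = 15
  (3/37, 78/37) → f = 516/37
  (0, 9/4) → f = 63/4

The binding constraints are x1 = 0 and -7x1 - 4x2 = -9.
Solving simultaneously gives x1 = 0, x2 = 9/4.

x1 = 0, x2 = 9/4, maximum f = 63/4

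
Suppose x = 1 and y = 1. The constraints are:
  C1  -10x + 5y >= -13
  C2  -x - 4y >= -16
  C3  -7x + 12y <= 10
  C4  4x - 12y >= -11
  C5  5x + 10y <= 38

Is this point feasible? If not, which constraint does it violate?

feasible

C1: -5 ≥ -13 ✓
C2: -5 ≥ -16 ✓
C3: 5 ≤ 10 ✓
C4: -8 ≥ -11 ✓
C5: 15 ≤ 38 ✓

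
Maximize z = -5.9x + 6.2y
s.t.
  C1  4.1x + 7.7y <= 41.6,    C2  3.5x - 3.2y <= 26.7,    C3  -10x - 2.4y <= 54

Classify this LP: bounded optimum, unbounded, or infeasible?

Corner points and z = -5.9x + 6.2y:
  (33871/4007, 3613/4007) → z = -1774383/40070
  (-12891/1679, 15935/1679) → z = 1748539/16790
  (-1359/505, -1140/101) → z = -273219/5050
The feasible region has finitely many vertices and no improving ray; the maximum is 1748539/16790 at (-12891/1679, 15935/1679).

bounded optimum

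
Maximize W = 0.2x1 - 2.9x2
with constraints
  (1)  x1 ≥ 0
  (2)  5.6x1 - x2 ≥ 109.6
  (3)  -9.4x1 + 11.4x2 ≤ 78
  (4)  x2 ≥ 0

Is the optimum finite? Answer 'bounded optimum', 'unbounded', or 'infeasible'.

From the feasible point (33186/1361, 36676/1361), moving in the direction (1, 0) keeps every constraint satisfied while W increases without bound.

unbounded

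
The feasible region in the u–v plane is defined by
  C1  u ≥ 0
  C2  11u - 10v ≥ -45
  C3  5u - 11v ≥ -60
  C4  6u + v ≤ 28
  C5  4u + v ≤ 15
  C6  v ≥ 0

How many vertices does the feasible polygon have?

Pairwise boundary intersections that survive every other constraint:
  (0, 9/2)
  (0, 0)
  (105/71, 435/71)
  (15/7, 45/7)
  (15/4, 0)

5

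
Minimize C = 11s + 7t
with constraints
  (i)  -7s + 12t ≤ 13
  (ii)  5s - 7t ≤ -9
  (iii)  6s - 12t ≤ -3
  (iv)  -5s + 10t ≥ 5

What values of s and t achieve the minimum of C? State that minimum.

Extreme points and C = 11s + 7t:
  (-17/11, 2/11) → C = -173/11
  (-7, -3) → C = -98
  (-11/3, -4/3) → C = -149/3

At the optimal vertex, -7s + 12t = 13 and -5s + 10t = 5.
Solving simultaneously gives s = -7, t = -3.

s = -7, t = -3, minimum C = -98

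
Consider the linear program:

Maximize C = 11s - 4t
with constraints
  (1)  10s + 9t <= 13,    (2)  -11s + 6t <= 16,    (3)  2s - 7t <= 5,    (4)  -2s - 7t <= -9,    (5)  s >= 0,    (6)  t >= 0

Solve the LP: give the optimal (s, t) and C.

Corner points and C = 11s - 4t:
  (5/26, 16/13) → C = -73/26
  (0, 13/9) → C = -52/9
  (0, 9/7) → C = -36/7

The optimum lies where 10s + 9t = 13 and -2s - 7t = -9.
Solving simultaneously gives s = 5/26, t = 16/13.

s = 5/26, t = 16/13, maximum C = -73/26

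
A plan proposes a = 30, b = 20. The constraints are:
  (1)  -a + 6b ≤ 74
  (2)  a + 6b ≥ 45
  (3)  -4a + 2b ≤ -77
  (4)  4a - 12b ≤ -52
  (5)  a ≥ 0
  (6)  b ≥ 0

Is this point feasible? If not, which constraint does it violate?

not feasible — violates (1)

Constraint (1): -a + 6b = 90, which is not ≤ 74. All other constraints are satisfied.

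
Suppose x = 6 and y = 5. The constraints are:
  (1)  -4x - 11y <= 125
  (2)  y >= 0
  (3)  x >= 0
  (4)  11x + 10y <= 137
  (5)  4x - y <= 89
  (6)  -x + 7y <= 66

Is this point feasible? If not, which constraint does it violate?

(1): -79 ≤ 125 ✓
(2): 5 ≥ 0 ✓
(3): 6 ≥ 0 ✓
(4): 116 ≤ 137 ✓
(5): 19 ≤ 89 ✓
(6): 29 ≤ 66 ✓

feasible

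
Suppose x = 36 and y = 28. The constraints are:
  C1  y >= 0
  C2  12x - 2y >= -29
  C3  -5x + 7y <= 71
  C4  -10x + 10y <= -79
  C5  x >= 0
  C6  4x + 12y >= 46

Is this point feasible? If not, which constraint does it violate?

feasible

C1: 28 ≥ 0 ✓
C2: 376 ≥ -29 ✓
C3: 16 ≤ 71 ✓
C4: -80 ≤ -79 ✓
C5: 36 ≥ 0 ✓
C6: 480 ≥ 46 ✓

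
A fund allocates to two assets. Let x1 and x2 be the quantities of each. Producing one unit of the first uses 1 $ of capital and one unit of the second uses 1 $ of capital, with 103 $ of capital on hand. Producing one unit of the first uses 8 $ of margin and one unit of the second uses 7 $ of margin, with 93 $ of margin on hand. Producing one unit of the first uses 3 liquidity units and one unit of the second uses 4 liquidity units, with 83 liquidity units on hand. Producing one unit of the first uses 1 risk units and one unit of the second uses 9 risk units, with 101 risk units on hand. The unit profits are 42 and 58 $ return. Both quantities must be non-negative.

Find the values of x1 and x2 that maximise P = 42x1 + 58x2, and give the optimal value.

x1 = 2, x2 = 11, maximum P = 722

Corner points and P = 42x1 + 58x2:
  (0, 0) → P = 0
  (0, 101/9) → P = 5858/9
  (93/8, 0) → P = 1953/4
  (2, 11) → P = 722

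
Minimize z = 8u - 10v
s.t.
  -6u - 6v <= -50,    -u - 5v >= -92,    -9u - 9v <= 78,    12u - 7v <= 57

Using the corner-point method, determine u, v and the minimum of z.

Extreme points and z = 8u - 10v:
  (-151/12, 251/12) → z = -1859/6
  (346/57, 43/19) → z = 1478/57
  (929/67, 1047/67) → z = -3038/67

The optimum lies where -6u - 6v = -50 and -u - 5v = -92.
Solving simultaneously gives u = -151/12, v = 251/12.

u = -151/12, v = 251/12, minimum z = -1859/6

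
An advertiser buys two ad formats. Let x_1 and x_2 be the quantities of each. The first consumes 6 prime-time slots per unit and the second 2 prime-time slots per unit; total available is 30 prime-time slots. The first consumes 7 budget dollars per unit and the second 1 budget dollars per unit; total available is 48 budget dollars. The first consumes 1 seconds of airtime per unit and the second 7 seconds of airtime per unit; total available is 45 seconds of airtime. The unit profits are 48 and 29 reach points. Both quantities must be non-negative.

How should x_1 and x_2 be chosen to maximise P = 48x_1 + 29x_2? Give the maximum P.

At the optimal vertex, 6x_1 + 2x_2 = 30 and x_1 + 7x_2 = 45.
Solving simultaneously gives x_1 = 3, x_2 = 6.

x_1 = 3, x_2 = 6, maximum P = 318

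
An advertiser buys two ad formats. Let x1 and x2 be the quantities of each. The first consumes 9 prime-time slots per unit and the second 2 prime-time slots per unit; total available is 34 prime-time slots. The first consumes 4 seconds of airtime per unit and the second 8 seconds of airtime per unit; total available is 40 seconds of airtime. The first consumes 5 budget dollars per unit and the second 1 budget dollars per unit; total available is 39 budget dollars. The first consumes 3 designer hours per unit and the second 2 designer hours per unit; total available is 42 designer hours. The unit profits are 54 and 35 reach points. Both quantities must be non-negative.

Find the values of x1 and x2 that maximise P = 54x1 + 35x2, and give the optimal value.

x1 = 3, x2 = 7/2, maximum P = 569/2

Extreme points and P = 54x1 + 35x2:
  (0, 0) → P = 0
  (0, 5) → P = 175
  (34/9, 0) → P = 204
  (3, 7/2) → P = 569/2

The binding constraints are 9x1 + 2x2 = 34 and 4x1 + 8x2 = 40.
Solving simultaneously gives x1 = 3, x2 = 7/2.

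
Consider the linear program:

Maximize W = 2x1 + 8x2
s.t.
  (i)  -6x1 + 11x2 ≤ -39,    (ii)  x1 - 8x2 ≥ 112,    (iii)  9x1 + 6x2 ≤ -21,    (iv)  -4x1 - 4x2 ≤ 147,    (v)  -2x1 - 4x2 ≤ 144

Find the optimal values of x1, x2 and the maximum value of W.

Feasible corners and W = 2x1 + 8x2:
  (84/13, -343/26) → W = -1204/13
  (-182/9, -595/36) → W = -518/3
  (65/2, -209/4) → W = -353
  (-3/2, -141/4) → W = -285

The binding constraints are x1 - 8x2 = 112 and 9x1 + 6x2 = -21.
Solving simultaneously gives x1 = 84/13, x2 = -343/26.

x1 = 84/13, x2 = -343/26, maximum W = -1204/13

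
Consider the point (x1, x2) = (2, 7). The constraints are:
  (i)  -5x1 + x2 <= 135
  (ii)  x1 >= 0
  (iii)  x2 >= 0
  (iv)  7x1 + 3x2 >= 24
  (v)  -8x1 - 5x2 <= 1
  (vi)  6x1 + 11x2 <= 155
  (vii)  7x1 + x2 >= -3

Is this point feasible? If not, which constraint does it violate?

feasible

(i): -3 ≤ 135 ✓
(ii): 2 ≥ 0 ✓
(iii): 7 ≥ 0 ✓
(iv): 35 ≥ 24 ✓
(v): -51 ≤ 1 ✓
(vi): 89 ≤ 155 ✓
(vii): 21 ≥ -3 ✓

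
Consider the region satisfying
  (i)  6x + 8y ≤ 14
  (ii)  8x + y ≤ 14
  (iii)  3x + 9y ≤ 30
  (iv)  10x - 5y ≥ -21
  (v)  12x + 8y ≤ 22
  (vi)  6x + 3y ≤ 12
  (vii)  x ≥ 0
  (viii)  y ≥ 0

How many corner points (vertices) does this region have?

5

Of the 28 pairwise boundary intersections, those satisfying every inequality are:
  (4/3, 3/4)
  (0, 7/4)
  (45/26, 2/13)
  (7/4, 0)
  (0, 0)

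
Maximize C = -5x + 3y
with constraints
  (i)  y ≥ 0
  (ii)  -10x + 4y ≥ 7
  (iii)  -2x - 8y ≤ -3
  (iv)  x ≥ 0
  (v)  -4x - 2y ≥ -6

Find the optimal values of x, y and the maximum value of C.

The binding constraints are x = 0 and -4x - 2y = -6.
Solving simultaneously gives x = 0, y = 3.

x = 0, y = 3, maximum C = 9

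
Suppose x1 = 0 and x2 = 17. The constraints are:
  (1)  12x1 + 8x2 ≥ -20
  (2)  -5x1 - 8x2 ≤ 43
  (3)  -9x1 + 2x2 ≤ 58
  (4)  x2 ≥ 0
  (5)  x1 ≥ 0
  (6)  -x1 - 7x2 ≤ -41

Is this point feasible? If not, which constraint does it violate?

(1): 136 ≥ -20 ✓
(2): -136 ≤ 43 ✓
(3): 34 ≤ 58 ✓
(4): 17 ≥ 0 ✓
(5): 0 ≥ 0 ✓
(6): -119 ≤ -41 ✓

feasible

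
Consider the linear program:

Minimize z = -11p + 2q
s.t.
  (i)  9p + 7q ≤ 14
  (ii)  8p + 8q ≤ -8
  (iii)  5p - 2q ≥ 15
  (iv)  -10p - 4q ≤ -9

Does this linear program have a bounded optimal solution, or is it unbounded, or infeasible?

unbounded

From the feasible point (21/2, -23/2), moving in the direction (4, -10) keeps every constraint satisfied while z decreases without bound.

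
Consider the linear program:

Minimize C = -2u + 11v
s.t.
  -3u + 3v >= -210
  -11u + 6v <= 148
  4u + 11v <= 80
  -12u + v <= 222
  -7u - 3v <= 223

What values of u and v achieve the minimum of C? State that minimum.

u = -13/10, v = -713/10, minimum C = -7817/10

Extreme points and C = -2u + 11v:
  (170/3, -40/3) → C = -260
  (-13/10, -713/10) → C = -7817/10
  (-1148/145, 1472/145) → C = 18488/145
  (-1184/61, -666/61) → C = -4958/61
  (-889/43, -1122/43) → C = -10564/43

The optimum lies where -3u + 3v = -210 and -7u - 3v = 223.
Solving simultaneously gives u = -13/10, v = -713/10.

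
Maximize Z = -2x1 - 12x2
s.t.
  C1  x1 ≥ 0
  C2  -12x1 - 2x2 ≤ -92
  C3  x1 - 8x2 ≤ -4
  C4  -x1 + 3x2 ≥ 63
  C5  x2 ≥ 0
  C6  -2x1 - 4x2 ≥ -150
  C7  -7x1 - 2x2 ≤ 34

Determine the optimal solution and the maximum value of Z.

The binding constraints are -12x1 - 2x2 = -92 and -x1 + 3x2 = 63.
Solving simultaneously gives x1 = 75/19, x2 = 424/19.

x1 = 75/19, x2 = 424/19, maximum Z = -5238/19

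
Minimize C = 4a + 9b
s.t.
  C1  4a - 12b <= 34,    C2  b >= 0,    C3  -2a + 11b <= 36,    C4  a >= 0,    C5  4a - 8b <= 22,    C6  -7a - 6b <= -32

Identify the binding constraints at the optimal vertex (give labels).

C2 and C6

Feasible corners and C = 4a + 9b:
  (11/2, 0) → C = 22
  (32/7, 0) → C = 128/7
  (265/14, 47/7) → C = 953/7
  (136/89, 316/89) → C = 3388/89

The minimum is at (32/7, 0). Substituting into each constraint, equality holds for C2 and C6; the remaining constraints have slack.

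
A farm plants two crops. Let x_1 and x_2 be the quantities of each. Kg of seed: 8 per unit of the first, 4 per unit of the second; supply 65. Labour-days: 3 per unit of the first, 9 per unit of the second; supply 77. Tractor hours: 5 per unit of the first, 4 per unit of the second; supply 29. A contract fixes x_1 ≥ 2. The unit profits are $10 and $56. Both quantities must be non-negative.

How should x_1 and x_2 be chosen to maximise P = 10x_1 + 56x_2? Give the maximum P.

Corner points and P = 10x_1 + 56x_2:
  (29/5, 0) → P = 58
  (2, 0) → P = 20
  (2, 19/4) → P = 286

x_1 = 2, x_2 = 19/4, maximum P = 286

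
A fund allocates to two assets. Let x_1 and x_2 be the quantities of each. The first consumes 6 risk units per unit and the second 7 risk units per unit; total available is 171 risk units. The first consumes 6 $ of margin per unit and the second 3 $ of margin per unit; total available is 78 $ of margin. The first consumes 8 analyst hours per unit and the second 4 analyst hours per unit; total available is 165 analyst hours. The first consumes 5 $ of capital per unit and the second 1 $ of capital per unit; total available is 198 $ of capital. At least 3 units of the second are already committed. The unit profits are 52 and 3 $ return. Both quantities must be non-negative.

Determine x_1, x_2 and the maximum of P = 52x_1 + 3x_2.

The binding constraints are 6x_1 + 3x_2 = 78 and x_2 = 3.
Solving simultaneously gives x_1 = 23/2, x_2 = 3.

x_1 = 23/2, x_2 = 3, maximum P = 607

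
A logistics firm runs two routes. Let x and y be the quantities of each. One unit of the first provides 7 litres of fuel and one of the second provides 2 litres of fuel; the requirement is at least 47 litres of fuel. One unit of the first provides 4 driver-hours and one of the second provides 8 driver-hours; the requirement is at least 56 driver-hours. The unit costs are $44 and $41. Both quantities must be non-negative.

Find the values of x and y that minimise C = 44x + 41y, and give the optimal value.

x = 11/2, y = 17/4, minimum C = 1665/4

Feasible corners and C = 44x + 41y:
  (0, 47/2) → C = 1927/2
  (14, 0) → C = 616
  (11/2, 17/4) → C = 1665/4
The feasible region is unbounded (it extends along (0, 1), (1, 0)), but C strictly increases along every unbounded feasible direction, so there is no improving ray and the minimum is attained at a vertex.

At the optimal vertex, 7x + 2y = 47 and 4x + 8y = 56.
Solving simultaneously gives x = 11/2, y = 17/4.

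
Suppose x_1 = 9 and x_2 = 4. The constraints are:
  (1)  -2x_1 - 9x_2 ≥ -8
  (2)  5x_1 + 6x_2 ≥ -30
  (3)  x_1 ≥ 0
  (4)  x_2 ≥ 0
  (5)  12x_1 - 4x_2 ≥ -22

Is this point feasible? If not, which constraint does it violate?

Constraint (1): -2x_1 - 9x_2 = -54, which is not ≥ -8. All other constraints are satisfied.

not feasible — violates (1)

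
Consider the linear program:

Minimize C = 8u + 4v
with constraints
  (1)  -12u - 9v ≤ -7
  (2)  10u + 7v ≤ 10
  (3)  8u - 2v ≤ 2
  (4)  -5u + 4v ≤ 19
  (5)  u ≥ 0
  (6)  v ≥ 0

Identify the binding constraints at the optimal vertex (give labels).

(1) and (5)

Vertices and C = 8u + 4v:
  (1/3, 1/3) → C = 4
  (0, 7/9) → C = 28/9
  (17/38, 15/19) → C = 128/19
  (0, 10/7) → C = 40/7

The minimum is at (0, 7/9). Substituting into each constraint, equality holds for (1) and (5); the remaining constraints have slack.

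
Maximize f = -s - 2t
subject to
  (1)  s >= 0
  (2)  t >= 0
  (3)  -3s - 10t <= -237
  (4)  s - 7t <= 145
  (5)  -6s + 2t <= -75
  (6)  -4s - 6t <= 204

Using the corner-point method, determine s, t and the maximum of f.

The feasible region is unbounded (it extends along (7, 1), (1, 3)), but f strictly decreases along every unbounded feasible direction, so there is no improving ray and the maximum is attained at a vertex.

s = 204/11, t = 399/22, maximum f = -603/11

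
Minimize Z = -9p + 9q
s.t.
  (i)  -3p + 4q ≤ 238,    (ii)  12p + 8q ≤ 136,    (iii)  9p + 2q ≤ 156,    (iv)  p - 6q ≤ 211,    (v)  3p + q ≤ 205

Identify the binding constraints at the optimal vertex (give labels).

Corner points and Z = -9p + 9q:
  (-170/9, 136/3) → Z = 578
  (-1136/7, -871/14) → Z = 12609/14
  (61/3, -27/2) → Z = -609/2
  (97/4, -249/8) → Z = -3987/8

The minimum is at (97/4, -249/8). Substituting into each constraint, equality holds for (iii) and (iv); the remaining constraints have slack.

(iii) and (iv)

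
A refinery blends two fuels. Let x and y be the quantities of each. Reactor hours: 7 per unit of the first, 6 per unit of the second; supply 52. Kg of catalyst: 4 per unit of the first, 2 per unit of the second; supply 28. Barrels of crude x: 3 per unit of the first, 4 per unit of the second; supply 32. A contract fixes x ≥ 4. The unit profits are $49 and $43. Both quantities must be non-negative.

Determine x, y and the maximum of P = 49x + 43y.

Feasible corners and P = 49x + 43y:
  (7, 0) → P = 343
  (4, 0) → P = 196
  (32/5, 6/5) → P = 1826/5
  (4, 4) → P = 368

x = 4, y = 4, maximum P = 368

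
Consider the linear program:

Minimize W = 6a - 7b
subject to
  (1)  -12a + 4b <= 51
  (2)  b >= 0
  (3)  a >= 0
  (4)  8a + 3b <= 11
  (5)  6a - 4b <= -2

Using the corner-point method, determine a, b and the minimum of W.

a = 0, b = 11/3, minimum W = -77/3

The optimum lies where a = 0 and 8a + 3b = 11.
Solving simultaneously gives a = 0, b = 11/3.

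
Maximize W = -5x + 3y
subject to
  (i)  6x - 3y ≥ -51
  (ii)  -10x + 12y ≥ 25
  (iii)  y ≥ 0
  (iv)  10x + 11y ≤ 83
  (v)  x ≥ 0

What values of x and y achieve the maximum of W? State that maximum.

x = 0, y = 83/11, maximum W = 249/11

Extreme points and W = -5x + 3y:
  (721/230, 108/23) → W = -73/46
  (0, 25/12) → W = 25/4
  (0, 83/11) → W = 249/11

At the optimal vertex, 10x + 11y = 83 and x = 0.
Solving simultaneously gives x = 0, y = 83/11.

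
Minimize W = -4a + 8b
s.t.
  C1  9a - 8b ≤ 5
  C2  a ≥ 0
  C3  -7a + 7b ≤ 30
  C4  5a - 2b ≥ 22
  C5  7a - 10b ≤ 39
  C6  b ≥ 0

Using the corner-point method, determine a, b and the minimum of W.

Corner points and W = -4a + 8b:
  (275/7, 305/7) → W = 1340/7
  (83/11, 173/22) → W = 360/11
  (214/21, 304/21) → W = 1576/21

The optimum lies where 9a - 8b = 5 and 5a - 2b = 22.
Solving simultaneously gives a = 83/11, b = 173/22.

a = 83/11, b = 173/22, minimum W = 360/11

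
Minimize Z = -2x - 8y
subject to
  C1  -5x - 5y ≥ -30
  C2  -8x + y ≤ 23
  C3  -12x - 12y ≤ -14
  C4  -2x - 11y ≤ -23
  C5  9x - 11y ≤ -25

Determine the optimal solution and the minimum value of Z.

x = -17/9, y = 71/9, minimum Z = -178/3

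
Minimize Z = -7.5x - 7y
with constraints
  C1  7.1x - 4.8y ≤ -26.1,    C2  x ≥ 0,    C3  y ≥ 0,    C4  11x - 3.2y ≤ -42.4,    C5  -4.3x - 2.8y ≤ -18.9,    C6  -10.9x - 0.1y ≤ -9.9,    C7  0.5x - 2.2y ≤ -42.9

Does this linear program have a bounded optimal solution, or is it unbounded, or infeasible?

From the feasible point (0, 99), moving in the direction (0, 1) keeps every constraint satisfied while Z decreases without bound.

unbounded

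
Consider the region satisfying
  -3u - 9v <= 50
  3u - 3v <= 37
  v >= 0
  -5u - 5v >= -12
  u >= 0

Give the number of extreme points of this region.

Intersecting each pair of boundary lines and keeping only the points that satisfy every inequality leaves:
  (12/5, 0)
  (0, 0)
  (0, 12/5)

3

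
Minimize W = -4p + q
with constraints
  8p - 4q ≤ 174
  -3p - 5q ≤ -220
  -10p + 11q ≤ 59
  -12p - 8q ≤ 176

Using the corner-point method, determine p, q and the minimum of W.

Vertices and W = -4p + q:
  (875/26, 619/26) → W = -2881/26
  (1075/24, 553/12) → W = -1597/12
  (2125/83, 2377/83) → W = -6123/83

At the optimal vertex, 8p - 4q = 174 and -10p + 11q = 59.
Solving simultaneously gives p = 1075/24, q = 553/12.

p = 1075/24, q = 553/12, minimum W = -1597/12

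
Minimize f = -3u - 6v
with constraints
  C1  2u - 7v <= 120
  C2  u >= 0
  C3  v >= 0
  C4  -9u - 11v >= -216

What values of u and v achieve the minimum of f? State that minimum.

u = 0, v = 216/11, minimum f = -1296/11

Vertices and f = -3u - 6v:
  (0, 0) → f = 0
  (0, 216/11) → f = -1296/11
  (24, 0) → f = -72

At the optimal vertex, u = 0 and -9u - 11v = -216.
Solving simultaneously gives u = 0, v = 216/11.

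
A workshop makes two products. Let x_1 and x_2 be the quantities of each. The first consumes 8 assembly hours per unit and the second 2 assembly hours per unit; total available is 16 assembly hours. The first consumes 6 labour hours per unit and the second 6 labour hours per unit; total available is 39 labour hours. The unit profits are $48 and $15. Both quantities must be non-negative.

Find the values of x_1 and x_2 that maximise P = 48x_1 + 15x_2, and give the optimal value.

Vertices and P = 48x_1 + 15x_2:
  (0, 0) → P = 0
  (0, 13/2) → P = 195/2
  (2, 0) → P = 96
  (1/2, 6) → P = 114

x_1 = 1/2, x_2 = 6, maximum P = 114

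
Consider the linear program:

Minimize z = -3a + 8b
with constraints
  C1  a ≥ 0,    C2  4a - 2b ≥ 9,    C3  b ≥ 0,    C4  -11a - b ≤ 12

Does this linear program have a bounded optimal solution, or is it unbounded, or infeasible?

unbounded

From the feasible point (9/4, 0), moving in the direction (1, 0) keeps every constraint satisfied while z decreases without bound.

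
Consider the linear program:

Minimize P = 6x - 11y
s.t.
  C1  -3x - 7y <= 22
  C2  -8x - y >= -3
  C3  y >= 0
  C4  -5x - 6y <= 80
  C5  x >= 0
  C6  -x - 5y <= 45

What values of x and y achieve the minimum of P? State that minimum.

Feasible corners and P = 6x - 11y:
  (3/8, 0) → P = 9/4
  (0, 3) → P = -33
  (0, 0) → P = 0

x = 0, y = 3, minimum P = -33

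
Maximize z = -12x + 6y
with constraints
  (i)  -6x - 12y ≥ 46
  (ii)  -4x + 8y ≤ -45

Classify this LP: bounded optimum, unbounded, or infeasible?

From the feasible point (43/24, -227/48), moving in the direction (-8, -4) keeps every constraint satisfied while z increases without bound.

unbounded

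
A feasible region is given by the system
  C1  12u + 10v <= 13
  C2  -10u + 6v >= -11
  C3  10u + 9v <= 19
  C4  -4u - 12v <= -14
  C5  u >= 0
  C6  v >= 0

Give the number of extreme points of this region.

Of the 15 pairwise boundary intersections, those satisfying every inequality are:
  (2/13, 29/26)
  (0, 13/10)
  (0, 7/6)

3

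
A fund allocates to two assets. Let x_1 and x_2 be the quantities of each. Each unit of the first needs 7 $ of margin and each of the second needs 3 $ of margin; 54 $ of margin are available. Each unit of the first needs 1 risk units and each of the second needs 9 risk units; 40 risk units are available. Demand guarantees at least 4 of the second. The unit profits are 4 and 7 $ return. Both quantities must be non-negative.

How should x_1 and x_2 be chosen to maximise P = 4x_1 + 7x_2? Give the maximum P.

Corner points and P = 4x_1 + 7x_2:
  (0, 40/9) → P = 280/9
  (0, 4) → P = 28
  (4, 4) → P = 44

At the optimal vertex, x_1 + 9x_2 = 40 and x_2 = 4.
Solving simultaneously gives x_1 = 4, x_2 = 4.

x_1 = 4, x_2 = 4, maximum P = 44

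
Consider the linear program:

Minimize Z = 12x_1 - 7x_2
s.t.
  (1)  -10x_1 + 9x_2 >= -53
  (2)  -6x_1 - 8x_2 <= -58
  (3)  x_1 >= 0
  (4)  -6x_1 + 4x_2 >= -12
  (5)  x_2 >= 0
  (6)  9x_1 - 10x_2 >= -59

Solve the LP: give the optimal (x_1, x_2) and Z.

x_1 = 9/11, x_2 = 73/11, minimum Z = -403/11

Feasible corners and Z = 12x_1 - 7x_2:
  (41/9, 23/6) → Z = 167/6
  (9/11, 73/11) → Z = -403/11
  (89/6, 77/4) → Z = 173/4

The binding constraints are -6x_1 - 8x_2 = -58 and 9x_1 - 10x_2 = -59.
Solving simultaneously gives x_1 = 9/11, x_2 = 73/11.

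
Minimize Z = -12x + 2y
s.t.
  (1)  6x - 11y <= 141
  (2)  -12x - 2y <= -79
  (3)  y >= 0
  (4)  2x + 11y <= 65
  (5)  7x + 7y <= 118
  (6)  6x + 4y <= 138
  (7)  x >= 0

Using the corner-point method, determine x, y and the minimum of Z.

x = 118/7, y = 0, minimum Z = -1416/7

Vertices and Z = -12x + 2y:
  (79/12, 0) → Z = -79
  (739/128, 311/64) → Z = -953/16
  (118/7, 0) → Z = -1416/7
  (281/21, 73/21) → Z = -3226/21

At the optimal vertex, y = 0 and 7x + 7y = 118.
Solving simultaneously gives x = 118/7, y = 0.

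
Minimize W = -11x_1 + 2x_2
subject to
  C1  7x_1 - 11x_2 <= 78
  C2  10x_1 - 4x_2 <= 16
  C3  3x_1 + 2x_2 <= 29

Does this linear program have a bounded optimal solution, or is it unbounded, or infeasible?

Feasible corners and W = -11x_1 + 2x_2:
  (-68/41, -334/41) → W = 80/41
  (37/8, 121/16) → W = -143/4
The feasible region has finitely many vertices and no improving ray; the minimum is -143/4 at (37/8, 121/16).

bounded optimum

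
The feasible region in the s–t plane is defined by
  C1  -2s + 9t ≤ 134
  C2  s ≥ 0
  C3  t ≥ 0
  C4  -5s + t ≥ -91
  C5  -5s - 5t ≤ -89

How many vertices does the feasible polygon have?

4

Pairwise boundary intersections that survive every other constraint:
  (953/43, 852/43)
  (131/55, 848/55)
  (91/5, 0)
  (89/5, 0)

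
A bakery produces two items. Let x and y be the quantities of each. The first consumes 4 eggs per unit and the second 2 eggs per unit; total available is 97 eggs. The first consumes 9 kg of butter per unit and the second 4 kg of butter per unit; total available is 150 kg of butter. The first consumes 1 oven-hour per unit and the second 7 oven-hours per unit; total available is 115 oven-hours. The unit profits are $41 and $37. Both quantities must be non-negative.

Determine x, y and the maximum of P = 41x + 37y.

x = 10, y = 15, maximum P = 965

Feasible corners and P = 41x + 37y:
  (0, 0) → P = 0
  (0, 115/7) → P = 4255/7
  (50/3, 0) → P = 2050/3
  (10, 15) → P = 965

The optimum lies where 9x + 4y = 150 and x + 7y = 115.
Solving simultaneously gives x = 10, y = 15.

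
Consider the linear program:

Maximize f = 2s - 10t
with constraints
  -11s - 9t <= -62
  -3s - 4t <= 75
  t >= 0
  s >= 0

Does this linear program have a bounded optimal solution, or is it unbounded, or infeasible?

unbounded

From the feasible point (62/11, 0), moving in the direction (1, 0) keeps every constraint satisfied while f increases without bound.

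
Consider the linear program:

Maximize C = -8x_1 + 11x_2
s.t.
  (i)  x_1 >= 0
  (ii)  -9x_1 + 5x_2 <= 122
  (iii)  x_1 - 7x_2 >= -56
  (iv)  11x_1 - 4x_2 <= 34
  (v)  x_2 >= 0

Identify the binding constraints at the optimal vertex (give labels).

(i) and (iii)

Feasible corners and C = -8x_1 + 11x_2:
  (0, 8) → C = 88
  (0, 0) → C = 0
  (462/73, 650/73) → C = 3454/73
  (34/11, 0) → C = -272/11

The maximum is at (0, 8). Substituting into each constraint, equality holds for (i) and (iii); the remaining constraints have slack.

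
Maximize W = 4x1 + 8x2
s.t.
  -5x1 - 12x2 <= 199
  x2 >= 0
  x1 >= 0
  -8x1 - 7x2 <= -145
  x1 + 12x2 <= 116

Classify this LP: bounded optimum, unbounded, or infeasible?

Extreme points and W = 4x1 + 8x2:
  (145/8, 0) → W = 145/2
  (116, 0) → W = 464
  (928/89, 783/89) → W = 9976/89
The feasible region has finitely many vertices and no improving ray; the maximum is 464 at (116, 0).

bounded optimum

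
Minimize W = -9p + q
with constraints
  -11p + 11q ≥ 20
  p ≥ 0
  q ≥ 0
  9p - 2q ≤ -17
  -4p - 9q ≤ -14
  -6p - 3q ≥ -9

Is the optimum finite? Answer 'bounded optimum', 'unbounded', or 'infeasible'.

infeasible

The boundaries -11p + 11q = 20 and p = 0 meet at (0, 20/11), but that point violates 9p - 2q ≤ -17. Every candidate vertex is excluded by some other constraint, so the feasible region is empty.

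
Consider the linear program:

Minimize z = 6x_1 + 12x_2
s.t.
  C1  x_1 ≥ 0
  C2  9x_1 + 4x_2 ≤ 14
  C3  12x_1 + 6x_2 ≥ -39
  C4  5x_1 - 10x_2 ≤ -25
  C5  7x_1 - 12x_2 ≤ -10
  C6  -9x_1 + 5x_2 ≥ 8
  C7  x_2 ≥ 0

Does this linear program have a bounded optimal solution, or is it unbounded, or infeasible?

bounded optimum

Feasible corners and z = 6x_1 + 12x_2:
  (0, 7/2) → z = 42
  (0, 5/2) → z = 30
  (4/11, 59/22) → z = 378/11
The feasible region has finitely many vertices and no improving ray; the minimum is 30 at (0, 5/2).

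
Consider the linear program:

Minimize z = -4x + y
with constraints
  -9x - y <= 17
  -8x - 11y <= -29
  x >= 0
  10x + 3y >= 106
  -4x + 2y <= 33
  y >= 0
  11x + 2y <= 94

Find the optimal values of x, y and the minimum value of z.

x = 70/13, y = 226/13, minimum z = -54/13

Feasible corners and z = -4x + y:
  (113/32, 377/16) → z = 151/16
  (70/13, 226/13) → z = -54/13
  (61/15, 739/30) → z = 251/30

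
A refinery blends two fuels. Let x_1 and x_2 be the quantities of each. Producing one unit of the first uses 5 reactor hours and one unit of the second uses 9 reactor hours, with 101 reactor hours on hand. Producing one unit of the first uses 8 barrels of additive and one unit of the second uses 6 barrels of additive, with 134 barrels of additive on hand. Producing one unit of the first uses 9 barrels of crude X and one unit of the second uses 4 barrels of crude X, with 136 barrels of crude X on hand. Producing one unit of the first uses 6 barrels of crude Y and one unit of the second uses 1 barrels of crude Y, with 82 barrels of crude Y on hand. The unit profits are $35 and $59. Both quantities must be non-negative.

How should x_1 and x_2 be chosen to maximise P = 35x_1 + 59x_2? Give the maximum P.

At the optimal vertex, 5x_1 + 9x_2 = 101 and 6x_1 + x_2 = 82.
Solving simultaneously gives x_1 = 13, x_2 = 4.

x_1 = 13, x_2 = 4, maximum P = 691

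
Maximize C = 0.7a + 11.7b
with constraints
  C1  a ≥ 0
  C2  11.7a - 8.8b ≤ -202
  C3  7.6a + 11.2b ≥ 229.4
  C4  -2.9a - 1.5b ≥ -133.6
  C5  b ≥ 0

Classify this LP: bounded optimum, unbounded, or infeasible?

Vertices and C = 0.7a + 11.7b:
  (0, 505/22) → C = 11817/44
  (0, 1336/15) → C = 1042.08
  (87268/4307, 214892/4307) → C = 2575324/4307
The feasible region has finitely many vertices and no improving ray; the maximum is 1042.08 at (0, 1336/15).

bounded optimum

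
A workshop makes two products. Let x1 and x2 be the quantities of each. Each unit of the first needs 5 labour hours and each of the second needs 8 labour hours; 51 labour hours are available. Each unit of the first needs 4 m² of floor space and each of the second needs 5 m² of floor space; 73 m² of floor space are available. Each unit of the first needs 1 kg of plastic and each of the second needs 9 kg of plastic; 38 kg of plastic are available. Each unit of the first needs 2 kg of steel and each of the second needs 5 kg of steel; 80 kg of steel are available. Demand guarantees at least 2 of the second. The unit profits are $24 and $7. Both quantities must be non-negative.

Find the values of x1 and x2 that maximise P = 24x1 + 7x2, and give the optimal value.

x1 = 7, x2 = 2, maximum P = 182

Extreme points and P = 24x1 + 7x2:
  (0, 38/9) → P = 266/9
  (0, 2) → P = 14
  (155/37, 139/37) → P = 4693/37
  (7, 2) → P = 182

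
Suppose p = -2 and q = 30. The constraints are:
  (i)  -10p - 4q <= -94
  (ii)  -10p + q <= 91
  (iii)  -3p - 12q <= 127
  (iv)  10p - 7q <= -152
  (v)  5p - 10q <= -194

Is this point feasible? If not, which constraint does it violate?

(i): -100 ≤ -94 ✓
(ii): 50 ≤ 91 ✓
(iii): -354 ≤ 127 ✓
(iv): -230 ≤ -152 ✓
(v): -310 ≤ -194 ✓

feasible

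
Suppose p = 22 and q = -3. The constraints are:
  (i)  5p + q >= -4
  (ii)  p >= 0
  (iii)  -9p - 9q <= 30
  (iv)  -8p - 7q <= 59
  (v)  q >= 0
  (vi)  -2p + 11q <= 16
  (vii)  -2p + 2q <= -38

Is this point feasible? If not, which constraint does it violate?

not feasible — violates (v)

Constraint (v): q = -3, which is not ≥ 0. All other constraints are satisfied.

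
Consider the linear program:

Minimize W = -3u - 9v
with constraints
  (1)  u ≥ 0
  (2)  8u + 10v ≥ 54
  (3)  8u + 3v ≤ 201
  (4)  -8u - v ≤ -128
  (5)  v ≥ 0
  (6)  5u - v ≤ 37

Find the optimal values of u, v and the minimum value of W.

u = 183/16, v = 73/2, minimum W = -5805/16

Extreme points and W = -3u - 9v:
  (183/16, 73/2) → W = -5805/16
  (312/23, 709/23) → W = -7317/23
  (165/13, 344/13) → W = -3591/13

At the optimal vertex, 8u + 3v = 201 and -8u - v = -128.
Solving simultaneously gives u = 183/16, v = 73/2.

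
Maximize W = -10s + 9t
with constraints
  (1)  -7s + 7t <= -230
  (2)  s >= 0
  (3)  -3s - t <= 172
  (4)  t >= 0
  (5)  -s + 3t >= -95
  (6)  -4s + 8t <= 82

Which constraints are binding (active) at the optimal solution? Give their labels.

Extreme points and W = -10s + 9t:
  (230/7, 0) → W = -2300/7
  (1207/14, 747/14) → W = -5347/14
  (95, 0) → W = -950
The feasible region is unbounded (it extends along (2, 1), (3, 1)), but W strictly decreases along every unbounded feasible direction, so there is no improving ray and the maximum is attained at a vertex.

The maximum is at (230/7, 0). Substituting into each constraint, equality holds for (1) and (4); the remaining constraints have slack.

(1) and (4)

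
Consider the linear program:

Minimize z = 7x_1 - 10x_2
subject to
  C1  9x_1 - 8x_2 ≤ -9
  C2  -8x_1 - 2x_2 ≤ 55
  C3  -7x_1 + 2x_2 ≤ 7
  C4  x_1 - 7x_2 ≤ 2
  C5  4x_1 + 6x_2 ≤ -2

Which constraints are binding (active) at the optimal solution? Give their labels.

C3 and C5

Extreme points and z = 7x_1 - 10x_2:
  (-1, 0) → z = -7
  (-35/43, 9/43) → z = -335/43
  (-23/25, 7/25) → z = -231/25

The minimum is at (-23/25, 7/25). Substituting into each constraint, equality holds for C3 and C5; the remaining constraints have slack.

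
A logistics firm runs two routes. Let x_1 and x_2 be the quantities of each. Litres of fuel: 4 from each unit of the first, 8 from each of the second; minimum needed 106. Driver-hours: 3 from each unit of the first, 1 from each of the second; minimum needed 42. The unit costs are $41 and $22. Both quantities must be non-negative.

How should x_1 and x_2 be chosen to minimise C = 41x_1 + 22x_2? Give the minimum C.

The feasible region is unbounded (it extends along (0, 1), (1, 0)), but C strictly increases along every unbounded feasible direction, so there is no improving ray and the minimum is attained at a vertex.

At the optimal vertex, 4x_1 + 8x_2 = 106 and 3x_1 + x_2 = 42.
Solving simultaneously gives x_1 = 23/2, x_2 = 15/2.

x_1 = 23/2, x_2 = 15/2, minimum C = 1273/2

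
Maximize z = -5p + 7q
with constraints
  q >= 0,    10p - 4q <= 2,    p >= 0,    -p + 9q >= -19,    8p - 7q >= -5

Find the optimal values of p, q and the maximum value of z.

Feasible corners and z = -5p + 7q:
  (1/5, 0) → z = -1
  (0, 0) → z = 0
  (17/19, 33/19) → z = 146/19
  (0, 5/7) → z = 5

The binding constraints are 10p - 4q = 2 and 8p - 7q = -5.
Solving simultaneously gives p = 17/19, q = 33/19.

p = 17/19, q = 33/19, maximum z = 146/19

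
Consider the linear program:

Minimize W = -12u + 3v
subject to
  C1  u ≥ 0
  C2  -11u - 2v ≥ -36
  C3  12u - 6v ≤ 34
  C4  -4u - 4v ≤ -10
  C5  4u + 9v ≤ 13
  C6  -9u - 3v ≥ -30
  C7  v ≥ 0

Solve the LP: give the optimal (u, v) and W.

u = 32/11, v = 5/33, minimum W = -379/11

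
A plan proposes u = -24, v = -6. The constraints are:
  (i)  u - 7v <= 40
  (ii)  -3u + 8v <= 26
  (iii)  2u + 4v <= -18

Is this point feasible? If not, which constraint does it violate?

feasible

(i): 18 ≤ 40 ✓
(ii): 24 ≤ 26 ✓
(iii): -72 ≤ -18 ✓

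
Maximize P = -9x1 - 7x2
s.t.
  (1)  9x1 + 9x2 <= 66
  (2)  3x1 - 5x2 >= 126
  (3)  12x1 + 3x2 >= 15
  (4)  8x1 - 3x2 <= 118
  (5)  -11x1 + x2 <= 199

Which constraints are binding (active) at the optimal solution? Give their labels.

(3) and (4)

Feasible corners and P = -9x1 - 7x2:
  (151/23, -489/23) → P = 2064/23
  (212/31, -654/31) → P = 2670/31
  (133/20, -108/5) → P = 1827/20

The maximum is at (133/20, -108/5). Substituting into each constraint, equality holds for (3) and (4); the remaining constraints have slack.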